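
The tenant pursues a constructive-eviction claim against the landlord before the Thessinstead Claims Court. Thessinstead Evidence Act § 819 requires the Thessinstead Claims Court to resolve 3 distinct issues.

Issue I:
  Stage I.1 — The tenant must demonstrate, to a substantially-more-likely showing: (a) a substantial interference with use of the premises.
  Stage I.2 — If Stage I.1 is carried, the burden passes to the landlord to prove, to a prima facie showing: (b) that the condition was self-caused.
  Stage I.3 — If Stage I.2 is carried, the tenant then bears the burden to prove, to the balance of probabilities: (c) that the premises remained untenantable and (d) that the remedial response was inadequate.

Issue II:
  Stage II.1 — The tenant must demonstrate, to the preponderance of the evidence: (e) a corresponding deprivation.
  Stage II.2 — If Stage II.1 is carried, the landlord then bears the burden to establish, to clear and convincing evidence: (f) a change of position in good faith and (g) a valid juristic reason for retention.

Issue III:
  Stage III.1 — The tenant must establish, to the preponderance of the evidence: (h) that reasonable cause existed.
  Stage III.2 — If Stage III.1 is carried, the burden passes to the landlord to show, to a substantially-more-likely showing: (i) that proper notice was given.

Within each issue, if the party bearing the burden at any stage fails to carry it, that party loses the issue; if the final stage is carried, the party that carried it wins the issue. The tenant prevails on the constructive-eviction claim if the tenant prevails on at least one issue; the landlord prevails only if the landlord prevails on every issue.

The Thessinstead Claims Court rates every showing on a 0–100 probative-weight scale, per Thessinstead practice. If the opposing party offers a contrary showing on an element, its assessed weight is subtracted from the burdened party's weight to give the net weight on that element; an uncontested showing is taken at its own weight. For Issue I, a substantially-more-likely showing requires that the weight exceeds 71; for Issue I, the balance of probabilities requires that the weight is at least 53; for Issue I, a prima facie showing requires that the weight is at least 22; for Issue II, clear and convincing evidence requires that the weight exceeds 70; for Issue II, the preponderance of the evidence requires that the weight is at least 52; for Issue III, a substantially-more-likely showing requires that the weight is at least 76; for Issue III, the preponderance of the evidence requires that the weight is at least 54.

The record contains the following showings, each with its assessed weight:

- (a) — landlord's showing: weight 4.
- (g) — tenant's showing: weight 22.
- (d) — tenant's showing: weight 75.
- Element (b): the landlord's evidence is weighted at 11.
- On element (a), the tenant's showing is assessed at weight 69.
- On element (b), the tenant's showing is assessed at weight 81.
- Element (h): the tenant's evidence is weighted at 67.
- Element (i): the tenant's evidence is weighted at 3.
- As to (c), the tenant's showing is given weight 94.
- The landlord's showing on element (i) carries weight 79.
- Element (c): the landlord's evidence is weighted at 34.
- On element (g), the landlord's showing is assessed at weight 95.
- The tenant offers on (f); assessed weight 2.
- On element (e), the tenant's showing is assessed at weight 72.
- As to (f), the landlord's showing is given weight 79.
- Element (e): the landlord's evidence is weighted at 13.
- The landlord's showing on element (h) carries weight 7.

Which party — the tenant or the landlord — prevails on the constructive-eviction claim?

— Issue I —
Stage I.1 — burden on tenant; standard: a substantially-more-likely showing (weight exceeds 71).
    (a): 69 − 4 = 65 ≤ 71 [not met]
  Stage I.1 not carried; the tenant fails its burden.
The landlord prevails on this issue.
— Issue II —
Stage II.1 (tenant, the preponderance of the evidence, weight is at least 52): (e) net 72−13=59 ≥ 52 — meets.
  Stage II.1 is satisfied; the onus moves to the landlord.
Stage II.2 (landlord, clear and convincing evidence, weight exceeds 70): (f) net 79−2=77 > 70 — meets; (g) net 95−22=73 > 70 — meets.
  All elements met at the final stage.
All stages carried — the landlord prevails on this issue.
— Issue III —
Stage III.1 (tenant, the preponderance of the evidence, weight is at least 54): (h) net 67−7=60 ≥ 54 — meets.
  All elements met. The burden passes to the landlord.
Stage III.2 (landlord, a substantially-more-likely showing, weight is at least 76): (i) net 79−3=76 ≥ 76 — meets.
  Stage III.2 carried; the final stage is satisfied.
Every stage carried; the landlord prevails on this issue.
Per-issue: Issue I → landlord; Issue II → landlord; Issue III → landlord. The tenant must prevail on at least one issue; overall, the landlord prevails.

landlord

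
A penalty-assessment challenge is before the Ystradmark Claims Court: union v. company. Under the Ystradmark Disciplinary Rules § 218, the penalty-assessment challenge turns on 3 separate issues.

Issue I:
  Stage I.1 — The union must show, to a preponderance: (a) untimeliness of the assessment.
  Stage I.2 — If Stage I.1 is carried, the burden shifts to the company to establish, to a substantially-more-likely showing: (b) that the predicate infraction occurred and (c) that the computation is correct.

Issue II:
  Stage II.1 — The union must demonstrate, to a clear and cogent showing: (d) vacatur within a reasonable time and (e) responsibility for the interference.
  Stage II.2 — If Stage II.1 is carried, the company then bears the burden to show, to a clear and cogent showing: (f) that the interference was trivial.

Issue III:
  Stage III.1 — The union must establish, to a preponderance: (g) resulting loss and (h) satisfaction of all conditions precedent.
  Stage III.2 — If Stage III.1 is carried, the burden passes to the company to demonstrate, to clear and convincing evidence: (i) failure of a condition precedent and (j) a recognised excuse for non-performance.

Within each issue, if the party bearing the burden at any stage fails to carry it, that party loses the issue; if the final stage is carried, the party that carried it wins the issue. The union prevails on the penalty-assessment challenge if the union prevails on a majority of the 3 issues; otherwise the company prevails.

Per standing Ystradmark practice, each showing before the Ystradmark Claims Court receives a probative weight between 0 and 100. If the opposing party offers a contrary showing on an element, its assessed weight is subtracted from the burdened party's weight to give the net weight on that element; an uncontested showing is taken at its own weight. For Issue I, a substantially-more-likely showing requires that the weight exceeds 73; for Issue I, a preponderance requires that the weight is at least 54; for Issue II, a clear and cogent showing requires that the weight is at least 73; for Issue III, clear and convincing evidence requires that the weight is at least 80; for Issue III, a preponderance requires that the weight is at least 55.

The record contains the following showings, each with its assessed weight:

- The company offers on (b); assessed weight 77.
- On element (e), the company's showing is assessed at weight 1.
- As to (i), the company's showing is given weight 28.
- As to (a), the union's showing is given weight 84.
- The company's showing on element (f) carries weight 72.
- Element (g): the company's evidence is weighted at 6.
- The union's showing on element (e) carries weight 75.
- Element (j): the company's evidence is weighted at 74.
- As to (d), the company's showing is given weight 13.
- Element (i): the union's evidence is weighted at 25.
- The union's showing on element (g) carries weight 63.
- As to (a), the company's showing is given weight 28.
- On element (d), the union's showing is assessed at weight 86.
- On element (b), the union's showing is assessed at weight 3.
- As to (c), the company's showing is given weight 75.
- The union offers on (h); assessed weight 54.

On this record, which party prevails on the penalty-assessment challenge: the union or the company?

company

— Issue I —
Stage I.1 — burden on union; standard: a preponderance (weight is at least 54).
    (a): 84 − 28 = 56 ≥ 54 [met]
  All elements met. The burden passes to the company.
Stage I.2 — burden on company; standard: a substantially-more-likely showing (weight exceeds 73).
    (b): 77 − 3 = 74 > 73 [met]
    (c): 75 > 73 [met]
  The company carries the last stage.
Every stage carried; the company prevails on this issue.
— Issue II —
At Stage II.1 the union must meet a clear and cogent showing (weight is at least 73): on (d) the weight is 86 less the opposing 13 gives net 73, which does reach 73, so (d) meets the standard; on (e) the weight is 75 less the opposing 1 gives net 74, ≥ 73, so (e) meets the standard.
  The union carries Stage II.1; the company now bears the burden.
At Stage II.2 the company must meet a clear and cogent showing (weight is at least 73): on (f) the weight is 72, which does not reach 73, so (f) does not meet the standard.
  Not every element is met, so the company fails to carry Stage II.2.
So the union prevails on this issue.
— Issue III —
Stage III.1 — burden on union; standard: a preponderance (weight is at least 55).
    (g): 63 − 6 = 57 ≥ 55 [met]
    (h): 54 < 55 [not met]
  The union does not carry Stage III.1.
The company prevails on this issue.
Per-issue: Issue I → company; Issue II → union; Issue III → company. The union must prevail on a majority of issues; overall, the company prevails.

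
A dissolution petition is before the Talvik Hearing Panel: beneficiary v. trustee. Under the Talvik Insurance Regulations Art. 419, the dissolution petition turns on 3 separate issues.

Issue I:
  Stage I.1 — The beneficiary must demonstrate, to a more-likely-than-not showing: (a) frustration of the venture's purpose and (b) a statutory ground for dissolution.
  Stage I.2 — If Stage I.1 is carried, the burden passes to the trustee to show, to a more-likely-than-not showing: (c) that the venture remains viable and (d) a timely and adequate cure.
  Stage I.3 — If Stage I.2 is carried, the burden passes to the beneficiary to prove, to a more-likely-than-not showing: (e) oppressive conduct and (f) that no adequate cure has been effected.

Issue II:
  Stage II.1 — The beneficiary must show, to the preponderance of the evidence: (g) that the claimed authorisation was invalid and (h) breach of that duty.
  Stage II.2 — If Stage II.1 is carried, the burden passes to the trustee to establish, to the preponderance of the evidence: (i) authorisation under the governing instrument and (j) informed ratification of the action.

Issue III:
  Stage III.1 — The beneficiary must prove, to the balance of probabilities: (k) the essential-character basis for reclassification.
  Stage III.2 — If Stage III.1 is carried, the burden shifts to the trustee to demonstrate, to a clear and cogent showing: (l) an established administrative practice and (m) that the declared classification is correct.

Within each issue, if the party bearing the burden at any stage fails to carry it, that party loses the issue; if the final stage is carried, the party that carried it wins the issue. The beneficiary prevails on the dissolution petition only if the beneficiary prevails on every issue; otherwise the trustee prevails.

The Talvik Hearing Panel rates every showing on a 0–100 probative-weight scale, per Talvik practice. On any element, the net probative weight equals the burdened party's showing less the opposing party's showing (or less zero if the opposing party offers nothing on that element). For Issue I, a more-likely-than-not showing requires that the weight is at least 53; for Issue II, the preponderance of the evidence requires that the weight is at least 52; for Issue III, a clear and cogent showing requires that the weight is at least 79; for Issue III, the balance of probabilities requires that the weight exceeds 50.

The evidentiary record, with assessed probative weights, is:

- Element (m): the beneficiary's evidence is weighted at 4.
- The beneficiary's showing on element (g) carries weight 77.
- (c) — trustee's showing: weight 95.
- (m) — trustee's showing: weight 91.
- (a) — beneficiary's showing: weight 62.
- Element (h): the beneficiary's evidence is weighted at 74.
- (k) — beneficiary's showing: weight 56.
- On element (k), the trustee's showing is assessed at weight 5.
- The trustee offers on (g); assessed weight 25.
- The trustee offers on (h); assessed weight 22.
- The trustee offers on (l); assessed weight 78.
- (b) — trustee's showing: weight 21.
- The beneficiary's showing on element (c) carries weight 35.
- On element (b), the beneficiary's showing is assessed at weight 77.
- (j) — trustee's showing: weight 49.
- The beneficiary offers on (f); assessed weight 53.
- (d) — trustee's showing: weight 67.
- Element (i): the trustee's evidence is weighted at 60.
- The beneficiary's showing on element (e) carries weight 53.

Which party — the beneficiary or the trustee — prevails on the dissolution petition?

— Issue I —
Stage I.1 (beneficiary, a more-likely-than-not showing, weight is at least 53): (a) 62 ≥ 53 — meets; (b) net 77−21=56 ≥ 53 — meets.
  Stage I.1 carried; the burden shifts to the trustee.
Stage I.2 (trustee, a more-likely-than-not showing, weight is at least 53): (c) net 95−35=60 ≥ 53 — meets; (d) 67 ≥ 53 — meets.
  All elements met. The burden passes to the beneficiary.
Stage I.3 (beneficiary, a more-likely-than-not showing, weight is at least 53): (e) 53 ≥ 53 — meets; (f) 53 ≥ 53 — meets.
  The beneficiary carries the last stage.
Every stage carried; the beneficiary prevails on this issue.
— Issue II —
At Stage II.1 the beneficiary must meet the preponderance of the evidence (weight is at least 52): on (g) the weight is 77 less the opposing 25 gives net 52, ≥ 52, so (g) meets the standard; on (h) the weight is 74 less the opposing 22 gives net 52, ≥ 52, so (h) meets the standard.
  The beneficiary carries Stage II.1; the trustee now bears the burden.
At Stage II.2 the trustee must meet the preponderance of the evidence (weight is at least 52): on (i) the weight is 60, which does reach 52, so (i) meets the standard; on (j) the weight is 49, < 52, so (j) does not meet the standard.
  Not every element is met, so the trustee fails to carry Stage II.2.
The analysis ends at Stage II.2; the beneficiary prevails on this issue.
— Issue III —
Stage III.1 — burden on beneficiary; standard: the balance of probabilities (weight exceeds 50).
    (k): 56 − 5 = 51 > 50 [met]
  Stage III.1 carried; the burden shifts to the trustee.
Stage III.2 — burden on trustee; standard: a clear and cogent showing (weight is at least 79).
    (l): 78 < 79 [not met]
    (m): 91 − 4 = 87 ≥ 79 [met]
  Not every element is met, so the trustee fails to carry Stage III.2.
The beneficiary prevails on this issue.
Per-issue: Issue I → beneficiary; Issue II → beneficiary; Issue III → beneficiary. The beneficiary must prevail on every issue; overall, the beneficiary prevails.

beneficiary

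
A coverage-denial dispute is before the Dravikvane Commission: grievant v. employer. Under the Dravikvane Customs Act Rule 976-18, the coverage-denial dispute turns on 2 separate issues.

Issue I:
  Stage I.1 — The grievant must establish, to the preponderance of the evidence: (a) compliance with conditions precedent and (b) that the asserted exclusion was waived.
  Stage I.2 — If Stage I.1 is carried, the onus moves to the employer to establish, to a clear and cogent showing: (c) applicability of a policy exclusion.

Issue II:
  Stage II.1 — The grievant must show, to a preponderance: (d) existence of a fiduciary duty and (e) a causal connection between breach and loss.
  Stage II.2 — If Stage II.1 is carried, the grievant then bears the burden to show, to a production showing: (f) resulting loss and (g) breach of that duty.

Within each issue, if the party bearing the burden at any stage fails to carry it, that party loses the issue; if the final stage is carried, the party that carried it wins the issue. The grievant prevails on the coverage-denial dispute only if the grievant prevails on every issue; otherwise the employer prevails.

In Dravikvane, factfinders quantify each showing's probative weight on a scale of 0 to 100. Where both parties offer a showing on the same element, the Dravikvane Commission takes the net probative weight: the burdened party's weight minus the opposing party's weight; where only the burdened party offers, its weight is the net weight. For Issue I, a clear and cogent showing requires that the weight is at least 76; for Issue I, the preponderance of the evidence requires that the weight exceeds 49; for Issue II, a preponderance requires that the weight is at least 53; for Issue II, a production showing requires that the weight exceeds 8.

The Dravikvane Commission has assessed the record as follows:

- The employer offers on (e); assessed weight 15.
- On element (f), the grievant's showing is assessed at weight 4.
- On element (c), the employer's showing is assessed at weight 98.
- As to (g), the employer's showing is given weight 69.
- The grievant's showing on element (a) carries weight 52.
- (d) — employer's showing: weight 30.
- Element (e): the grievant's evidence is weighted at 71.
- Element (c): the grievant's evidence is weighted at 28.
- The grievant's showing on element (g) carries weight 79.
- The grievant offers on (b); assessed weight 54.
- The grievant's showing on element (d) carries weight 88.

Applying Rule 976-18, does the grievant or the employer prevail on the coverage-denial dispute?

employer

— Issue I —
At Stage I.1 the grievant must meet the preponderance of the evidence (weight exceeds 49): on (a) the weight is 52, > 49, so (a) meets the standard; on (b) the weight is 54, > 49, so (b) meets the standard.
  Stage I.1 carried; the burden shifts to the employer.
At Stage I.2 the employer must meet a clear and cogent showing (weight is at least 76): on (c) the weight is 98 less the opposing 28 gives net 70, which does not reach 76, so (c) does not meet the standard.
  The employer does not carry Stage I.2.
So the grievant prevails on this issue.
— Issue II —
Stage II.1 — burden on grievant; standard: a preponderance (weight is at least 53).
    (d): 88 − 30 = 58 ≥ 53 [met]
    (e): 71 − 15 = 56 ≥ 53 [met]
  Stage II.1 carried; the burden remains with the grievant.
Stage II.2 — burden on grievant; standard: a production showing (weight exceeds 8).
    (f): 4 ≤ 8 [not met]
    (g): 79 − 69 = 10 > 8 [met]
  Stage II.2 not carried; the grievant fails its burden.
The analysis ends at Stage II.2; the employer prevails on this issue.
Per-issue: Issue I → grievant; Issue II → employer. The grievant must prevail on every issue; overall, the employer prevails.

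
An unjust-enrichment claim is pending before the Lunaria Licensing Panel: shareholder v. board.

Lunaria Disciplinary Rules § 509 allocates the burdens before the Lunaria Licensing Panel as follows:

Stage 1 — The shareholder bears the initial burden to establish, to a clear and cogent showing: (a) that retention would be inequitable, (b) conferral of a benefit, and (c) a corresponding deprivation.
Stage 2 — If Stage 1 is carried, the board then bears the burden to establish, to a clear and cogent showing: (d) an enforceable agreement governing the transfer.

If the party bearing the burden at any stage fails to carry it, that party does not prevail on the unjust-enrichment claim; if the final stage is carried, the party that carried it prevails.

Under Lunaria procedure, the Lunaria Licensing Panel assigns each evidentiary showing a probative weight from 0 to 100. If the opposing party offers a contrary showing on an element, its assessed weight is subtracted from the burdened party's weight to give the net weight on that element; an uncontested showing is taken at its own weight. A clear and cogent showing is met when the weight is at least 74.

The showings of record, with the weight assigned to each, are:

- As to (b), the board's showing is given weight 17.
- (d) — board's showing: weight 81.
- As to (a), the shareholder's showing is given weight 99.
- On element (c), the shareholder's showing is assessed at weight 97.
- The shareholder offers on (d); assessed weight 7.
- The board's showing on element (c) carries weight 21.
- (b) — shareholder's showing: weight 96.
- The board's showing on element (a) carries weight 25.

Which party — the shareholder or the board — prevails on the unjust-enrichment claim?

At Stage 1 the shareholder must meet a clear and cogent showing (weight is at least 74): on (a) the weight is 99 less the opposing 25 gives net 74, ≥ 74, so (a) meets the standard; on (b) the weight is 96 less the opposing 17 gives net 79, ≥ 74, so (b) meets the standard; on (c) the weight is 97 less the opposing 21 gives net 76, which does reach 74, so (c) meets the standard.
  Stage 1 is satisfied; the onus moves to the board.
At Stage 2 the board must meet a clear and cogent showing (weight is at least 74): on (d) the weight is 81 less the opposing 7 gives net 74, which does reach 74, so (d) meets the standard.
  All elements met at the final stage.
Every stage carried; the board prevails.

board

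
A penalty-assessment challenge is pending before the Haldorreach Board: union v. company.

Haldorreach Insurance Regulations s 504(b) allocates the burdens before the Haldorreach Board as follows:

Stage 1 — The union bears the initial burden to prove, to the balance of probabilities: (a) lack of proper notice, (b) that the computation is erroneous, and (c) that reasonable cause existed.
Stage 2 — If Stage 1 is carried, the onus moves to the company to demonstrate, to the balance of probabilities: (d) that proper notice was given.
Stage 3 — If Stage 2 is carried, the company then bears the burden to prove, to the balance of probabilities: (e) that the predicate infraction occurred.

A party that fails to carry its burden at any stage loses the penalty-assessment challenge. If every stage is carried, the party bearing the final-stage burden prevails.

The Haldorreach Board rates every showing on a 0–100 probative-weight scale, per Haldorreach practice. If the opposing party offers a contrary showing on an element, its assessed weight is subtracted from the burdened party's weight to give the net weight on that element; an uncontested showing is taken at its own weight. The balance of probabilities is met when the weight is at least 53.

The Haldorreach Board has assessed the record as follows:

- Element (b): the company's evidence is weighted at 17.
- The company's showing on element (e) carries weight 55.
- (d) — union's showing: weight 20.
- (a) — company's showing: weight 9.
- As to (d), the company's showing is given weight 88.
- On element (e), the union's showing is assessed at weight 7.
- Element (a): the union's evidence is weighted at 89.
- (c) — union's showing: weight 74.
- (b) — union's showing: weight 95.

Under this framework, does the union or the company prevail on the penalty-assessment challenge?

Stage 1 (union, the balance of probabilities, weight is at least 53): (a) net 89−9=80 ≥ 53 — meets; (b) net 95−17=78 ≥ 53 — meets; (c) 74 ≥ 53 — meets.
  All elements met. The burden passes to the company.
Stage 2 (company, the balance of probabilities, weight is at least 53): (d) net 88−20=68 ≥ 53 — meets.
  All elements met. The company retains the burden for Stage 3.
Stage 3 (company, the balance of probabilities, weight is at least 53): (e) net 55−7=48 < 53 — fails.
  Stage 3 not carried; the company fails its burden.
So the union prevails.

union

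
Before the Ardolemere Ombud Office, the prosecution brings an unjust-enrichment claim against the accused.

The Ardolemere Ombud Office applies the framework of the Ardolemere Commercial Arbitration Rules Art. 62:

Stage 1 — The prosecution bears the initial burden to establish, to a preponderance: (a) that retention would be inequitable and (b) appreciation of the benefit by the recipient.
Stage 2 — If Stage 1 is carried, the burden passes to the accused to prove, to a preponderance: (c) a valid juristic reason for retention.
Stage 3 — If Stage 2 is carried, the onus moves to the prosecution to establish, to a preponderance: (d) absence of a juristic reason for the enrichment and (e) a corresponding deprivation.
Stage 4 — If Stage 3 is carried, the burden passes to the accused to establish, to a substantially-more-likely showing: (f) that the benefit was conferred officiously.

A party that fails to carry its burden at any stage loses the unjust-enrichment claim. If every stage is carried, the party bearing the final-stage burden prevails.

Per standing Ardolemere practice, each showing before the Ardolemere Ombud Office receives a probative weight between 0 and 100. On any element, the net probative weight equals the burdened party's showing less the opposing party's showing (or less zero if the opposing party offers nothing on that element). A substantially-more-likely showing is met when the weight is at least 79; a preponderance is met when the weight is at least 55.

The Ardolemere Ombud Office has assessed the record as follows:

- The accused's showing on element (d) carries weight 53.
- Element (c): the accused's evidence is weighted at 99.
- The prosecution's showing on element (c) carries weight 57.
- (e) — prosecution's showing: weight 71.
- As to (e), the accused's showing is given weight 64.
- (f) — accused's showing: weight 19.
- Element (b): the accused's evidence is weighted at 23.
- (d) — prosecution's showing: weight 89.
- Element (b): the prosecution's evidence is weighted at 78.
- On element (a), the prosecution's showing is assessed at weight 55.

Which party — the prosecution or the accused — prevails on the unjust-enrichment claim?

prosecution

Stage 1 — burden on prosecution; standard: a preponderance (weight is at least 55).
    (a): 55 ≥ 55 [met]
    (b): 78 − 23 = 55 ≥ 55 [met]
  Stage 1 is satisfied; the onus moves to the accused.
Stage 2 — burden on accused; standard: a preponderance (weight is at least 55).
    (c): 99 − 57 = 42 < 55 [not met]
  Not every element is met, so the accused fails to carry Stage 2.
The prosecution prevails.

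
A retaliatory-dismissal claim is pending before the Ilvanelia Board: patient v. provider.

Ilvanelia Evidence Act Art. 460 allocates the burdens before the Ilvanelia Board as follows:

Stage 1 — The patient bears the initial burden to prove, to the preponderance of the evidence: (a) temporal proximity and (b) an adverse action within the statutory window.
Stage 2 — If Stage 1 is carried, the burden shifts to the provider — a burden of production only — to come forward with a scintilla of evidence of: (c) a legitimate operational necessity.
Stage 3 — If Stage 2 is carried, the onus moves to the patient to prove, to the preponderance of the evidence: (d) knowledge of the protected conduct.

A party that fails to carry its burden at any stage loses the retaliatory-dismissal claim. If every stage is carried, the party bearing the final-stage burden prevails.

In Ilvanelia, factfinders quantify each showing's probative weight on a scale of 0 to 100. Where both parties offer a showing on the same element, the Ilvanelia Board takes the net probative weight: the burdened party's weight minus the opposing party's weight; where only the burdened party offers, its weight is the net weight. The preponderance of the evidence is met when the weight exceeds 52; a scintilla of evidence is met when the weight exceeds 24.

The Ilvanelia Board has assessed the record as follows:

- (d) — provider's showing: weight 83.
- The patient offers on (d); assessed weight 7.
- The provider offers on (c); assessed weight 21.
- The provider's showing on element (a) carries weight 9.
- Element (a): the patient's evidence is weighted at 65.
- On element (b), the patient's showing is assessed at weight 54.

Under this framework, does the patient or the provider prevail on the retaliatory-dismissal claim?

patient

Stage 1 — burden on patient; standard: the preponderance of the evidence (weight exceeds 52).
    (a): 65 − 9 = 56 > 52 [met]
    (b): 54 > 52 [met]
  All elements met. The burden passes to the provider.
Stage 2 — burden on provider; standard: a scintilla of evidence (weight exceeds 24).
    (c): 21 ≤ 24 [not met]
  Stage 2 not carried; the provider fails its burden.
So the patient prevails.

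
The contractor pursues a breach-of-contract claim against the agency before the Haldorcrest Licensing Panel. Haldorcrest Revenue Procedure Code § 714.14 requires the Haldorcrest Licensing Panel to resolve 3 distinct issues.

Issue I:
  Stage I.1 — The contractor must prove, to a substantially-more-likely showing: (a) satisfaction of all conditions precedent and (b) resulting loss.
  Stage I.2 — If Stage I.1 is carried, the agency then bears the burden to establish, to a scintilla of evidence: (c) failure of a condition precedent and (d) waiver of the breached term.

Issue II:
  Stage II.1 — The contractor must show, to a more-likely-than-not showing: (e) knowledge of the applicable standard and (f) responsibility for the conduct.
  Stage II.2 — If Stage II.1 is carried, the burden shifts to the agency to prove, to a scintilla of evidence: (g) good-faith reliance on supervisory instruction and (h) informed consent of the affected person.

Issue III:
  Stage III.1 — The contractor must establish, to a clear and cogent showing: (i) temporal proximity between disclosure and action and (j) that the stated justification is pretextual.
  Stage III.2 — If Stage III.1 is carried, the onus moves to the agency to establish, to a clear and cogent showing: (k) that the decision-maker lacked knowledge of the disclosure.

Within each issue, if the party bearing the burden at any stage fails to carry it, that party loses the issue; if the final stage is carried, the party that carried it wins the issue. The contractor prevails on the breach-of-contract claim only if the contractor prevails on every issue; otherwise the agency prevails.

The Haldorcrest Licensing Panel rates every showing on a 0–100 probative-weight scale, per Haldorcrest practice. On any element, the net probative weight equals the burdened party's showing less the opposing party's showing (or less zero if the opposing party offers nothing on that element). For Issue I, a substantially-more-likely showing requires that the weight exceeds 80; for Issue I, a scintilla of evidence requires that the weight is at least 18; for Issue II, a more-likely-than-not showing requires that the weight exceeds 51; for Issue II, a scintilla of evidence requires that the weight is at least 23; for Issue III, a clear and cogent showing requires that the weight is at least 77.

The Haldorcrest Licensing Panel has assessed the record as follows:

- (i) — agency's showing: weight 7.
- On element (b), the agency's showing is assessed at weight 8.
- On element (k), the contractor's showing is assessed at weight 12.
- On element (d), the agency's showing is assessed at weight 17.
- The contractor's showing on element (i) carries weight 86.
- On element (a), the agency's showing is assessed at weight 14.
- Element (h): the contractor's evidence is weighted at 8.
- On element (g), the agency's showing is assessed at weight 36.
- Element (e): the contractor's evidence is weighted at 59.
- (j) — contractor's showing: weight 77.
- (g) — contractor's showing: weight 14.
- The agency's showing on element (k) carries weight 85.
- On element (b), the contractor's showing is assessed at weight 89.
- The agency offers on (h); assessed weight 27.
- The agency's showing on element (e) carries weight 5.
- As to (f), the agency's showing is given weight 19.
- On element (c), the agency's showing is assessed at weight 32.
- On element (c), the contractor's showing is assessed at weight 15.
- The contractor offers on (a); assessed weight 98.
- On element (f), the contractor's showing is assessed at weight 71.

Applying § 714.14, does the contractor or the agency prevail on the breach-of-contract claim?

— Issue I —
Stage I.1 — burden on contractor; standard: a substantially-more-likely showing (weight exceeds 80).
    (a): 98 − 14 = 84 > 80 [met]
    (b): 89 − 8 = 81 > 80 [met]
  Stage I.1 is satisfied; the onus moves to the agency.
Stage I.2 — burden on agency; standard: a scintilla of evidence (weight is at least 18).
    (c): 32 − 15 = 17 < 18 [not met]
    (d): 17 < 18 [not met]
  The agency does not carry Stage I.2.
So the contractor prevails on this issue.
— Issue II —
Stage II.1 (contractor, a more-likely-than-not showing, weight exceeds 51): (e) net 59−5=54 > 51 — meets; (f) net 71−19=52 > 51 — meets.
  The contractor carries Stage II.1; the agency now bears the burden.
Stage II.2 (agency, a scintilla of evidence, weight is at least 23): (g) net 36−14=22 < 23 — fails; (h) net 27−8=19 < 23 — fails.
  Stage II.2 not carried; the agency fails its burden.
So the contractor prevails on this issue.
— Issue III —
Stage III.1 (contractor, a clear and cogent showing, weight is at least 77): (i) net 86−7=79 ≥ 77 — meets; (j) 77 ≥ 77 — meets.
  Stage III.1 carried; the burden shifts to the agency.
Stage III.2 (agency, a clear and cogent showing, weight is at least 77): (k) net 85−12=73 < 77 — fails.
  Not every element is met, so the agency fails to carry Stage III.2.
So the contractor prevails on this issue.
Per-issue: Issue I → contractor; Issue II → contractor; Issue III → contractor. The contractor must prevail on every issue; overall, the contractor prevails.

contractor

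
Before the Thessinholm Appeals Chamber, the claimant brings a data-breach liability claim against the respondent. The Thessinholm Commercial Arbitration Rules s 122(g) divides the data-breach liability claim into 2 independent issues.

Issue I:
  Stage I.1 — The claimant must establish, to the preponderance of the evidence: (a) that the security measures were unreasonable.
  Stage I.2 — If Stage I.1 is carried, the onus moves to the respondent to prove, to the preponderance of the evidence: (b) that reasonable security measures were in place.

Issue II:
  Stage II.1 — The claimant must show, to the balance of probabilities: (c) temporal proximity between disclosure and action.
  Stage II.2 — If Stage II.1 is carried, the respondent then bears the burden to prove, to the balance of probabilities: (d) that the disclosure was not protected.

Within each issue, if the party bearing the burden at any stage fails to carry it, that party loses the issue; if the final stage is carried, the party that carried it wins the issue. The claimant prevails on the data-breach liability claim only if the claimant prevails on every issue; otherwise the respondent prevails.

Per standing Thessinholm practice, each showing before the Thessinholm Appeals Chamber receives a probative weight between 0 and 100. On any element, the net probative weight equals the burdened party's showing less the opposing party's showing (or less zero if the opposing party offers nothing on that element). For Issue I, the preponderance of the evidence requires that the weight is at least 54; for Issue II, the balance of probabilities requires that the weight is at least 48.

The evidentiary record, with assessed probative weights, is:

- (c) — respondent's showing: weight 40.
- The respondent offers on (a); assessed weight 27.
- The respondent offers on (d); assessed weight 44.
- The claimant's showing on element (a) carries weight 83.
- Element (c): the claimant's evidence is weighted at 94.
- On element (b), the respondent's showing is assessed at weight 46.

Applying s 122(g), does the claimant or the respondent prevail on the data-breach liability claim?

— Issue I —
Stage I.1 (claimant, the preponderance of the evidence, weight is at least 54): (a) net 83−27=56 ≥ 54 — meets.
  The claimant carries Stage I.1; the respondent now bears the burden.
Stage I.2 (respondent, the preponderance of the evidence, weight is at least 54): (b) 46 < 54 — fails.
  Stage I.2 not carried; the respondent fails its burden.
The analysis ends at Stage I.2; the claimant prevails on this issue.
— Issue II —
At Stage II.1 the claimant must meet the balance of probabilities (weight is at least 48): on (c) the weight is 94 less the opposing 40 gives net 54, ≥ 48, so (c) meets the standard.
  All elements met. The burden passes to the respondent.
At Stage II.2 the respondent must meet the balance of probabilities (weight is at least 48): on (d) the weight is 44, < 48, so (d) does not meet the standard.
  Not every element is met, so the respondent fails to carry Stage II.2.
The claimant prevails on this issue.
Per-issue: Issue I → claimant; Issue II → claimant. The claimant must prevail on every issue; overall, the claimant prevails.

claimant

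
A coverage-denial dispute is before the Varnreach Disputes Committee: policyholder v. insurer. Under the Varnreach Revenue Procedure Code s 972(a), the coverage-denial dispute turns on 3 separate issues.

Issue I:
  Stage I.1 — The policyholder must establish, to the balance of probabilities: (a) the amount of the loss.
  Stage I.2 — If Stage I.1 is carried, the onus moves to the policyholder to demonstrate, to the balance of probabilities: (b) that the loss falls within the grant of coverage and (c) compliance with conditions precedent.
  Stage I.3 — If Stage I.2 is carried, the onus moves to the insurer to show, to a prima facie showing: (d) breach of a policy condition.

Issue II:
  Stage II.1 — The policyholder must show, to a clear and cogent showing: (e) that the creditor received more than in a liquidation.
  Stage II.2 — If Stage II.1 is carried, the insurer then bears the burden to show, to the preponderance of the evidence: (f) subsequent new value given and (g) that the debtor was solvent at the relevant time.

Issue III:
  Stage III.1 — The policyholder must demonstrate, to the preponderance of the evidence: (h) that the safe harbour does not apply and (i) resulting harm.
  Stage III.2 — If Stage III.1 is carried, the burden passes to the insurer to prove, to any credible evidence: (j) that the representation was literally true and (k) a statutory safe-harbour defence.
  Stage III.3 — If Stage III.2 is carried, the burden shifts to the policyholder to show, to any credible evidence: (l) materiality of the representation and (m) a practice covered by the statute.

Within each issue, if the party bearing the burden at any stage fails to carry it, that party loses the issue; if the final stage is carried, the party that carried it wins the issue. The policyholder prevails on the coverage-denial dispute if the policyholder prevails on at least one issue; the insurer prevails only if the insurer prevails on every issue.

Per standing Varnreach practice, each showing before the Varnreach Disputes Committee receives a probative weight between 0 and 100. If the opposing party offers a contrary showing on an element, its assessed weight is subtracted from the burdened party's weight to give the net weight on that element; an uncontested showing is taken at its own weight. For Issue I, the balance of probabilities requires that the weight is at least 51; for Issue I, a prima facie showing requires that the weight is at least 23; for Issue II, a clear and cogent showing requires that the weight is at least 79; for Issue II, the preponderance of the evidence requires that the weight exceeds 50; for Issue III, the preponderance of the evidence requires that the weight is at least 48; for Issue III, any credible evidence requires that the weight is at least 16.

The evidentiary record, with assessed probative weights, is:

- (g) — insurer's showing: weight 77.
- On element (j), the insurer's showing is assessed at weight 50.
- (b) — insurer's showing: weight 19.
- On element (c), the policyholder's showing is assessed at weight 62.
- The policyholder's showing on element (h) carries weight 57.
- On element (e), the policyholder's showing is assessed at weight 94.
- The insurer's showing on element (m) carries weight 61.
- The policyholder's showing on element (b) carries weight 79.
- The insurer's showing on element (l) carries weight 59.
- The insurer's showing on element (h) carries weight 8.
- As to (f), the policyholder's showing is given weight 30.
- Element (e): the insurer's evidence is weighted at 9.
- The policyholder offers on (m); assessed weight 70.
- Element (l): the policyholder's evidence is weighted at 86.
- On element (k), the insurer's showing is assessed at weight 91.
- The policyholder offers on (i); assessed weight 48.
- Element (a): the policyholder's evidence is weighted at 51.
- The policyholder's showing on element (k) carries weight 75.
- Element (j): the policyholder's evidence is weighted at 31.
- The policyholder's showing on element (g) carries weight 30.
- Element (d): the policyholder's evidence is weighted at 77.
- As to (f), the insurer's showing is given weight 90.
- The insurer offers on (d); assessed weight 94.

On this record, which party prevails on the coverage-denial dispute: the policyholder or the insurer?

policyholder

— Issue I —
Stage I.1 (policyholder, the balance of probabilities, weight is at least 51): (a) 51 ≥ 51 — meets.
  All elements met. The policyholder retains the burden for Stage I.2.
Stage I.2 (policyholder, the balance of probabilities, weight is at least 51): (b) net 79−19=60 ≥ 51 — meets; (c) 62 ≥ 51 — meets.
  The policyholder carries Stage I.2; the insurer now bears the burden.
Stage I.3 (insurer, a prima facie showing, weight is at least 23): (d) net 94−77=17 < 23 — fails.
  Not every element is met, so the insurer fails to carry Stage I.3.
So the policyholder prevails on this issue.
— Issue II —
At Stage II.1 the policyholder must meet a clear and cogent showing (weight is at least 79): on (e) the weight is 94 less the opposing 9 gives net 85, ≥ 79, so (e) meets the standard.
  Stage II.1 is satisfied; the onus moves to the insurer.
At Stage II.2 the insurer must meet the preponderance of the evidence (weight exceeds 50): on (f) the weight is 90 less the opposing 30 gives net 60, > 50, so (f) meets the standard; on (g) the weight is 77 less the opposing 30 gives net 47, which does not exceed 50, so (g) does not meet the standard.
  Not every element is met, so the insurer fails to carry Stage II.2.
The policyholder prevails on this issue.
— Issue III —
Stage III.1 (policyholder, the preponderance of the evidence, weight is at least 48): (h) net 57−8=49 ≥ 48 — meets; (i) 48 ≥ 48 — meets.
  The policyholder carries Stage III.1; the insurer now bears the burden.
Stage III.2 (insurer, any credible evidence, weight is at least 16): (j) net 50−31=19 ≥ 16 — meets; (k) net 91−75=16 ≥ 16 — meets.
  Stage III.2 carried; the burden shifts to the policyholder.
Stage III.3 (policyholder, any credible evidence, weight is at least 16): (l) net 86−59=27 ≥ 16 — meets; (m) net 70−61=9 < 16 — fails.
  Stage III.3 not carried; the policyholder fails its burden.
So the insurer prevails on this issue.
Per-issue: Issue I → policyholder; Issue II → policyholder; Issue III → insurer. The policyholder must prevail on at least one issue; overall, the policyholder prevails.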